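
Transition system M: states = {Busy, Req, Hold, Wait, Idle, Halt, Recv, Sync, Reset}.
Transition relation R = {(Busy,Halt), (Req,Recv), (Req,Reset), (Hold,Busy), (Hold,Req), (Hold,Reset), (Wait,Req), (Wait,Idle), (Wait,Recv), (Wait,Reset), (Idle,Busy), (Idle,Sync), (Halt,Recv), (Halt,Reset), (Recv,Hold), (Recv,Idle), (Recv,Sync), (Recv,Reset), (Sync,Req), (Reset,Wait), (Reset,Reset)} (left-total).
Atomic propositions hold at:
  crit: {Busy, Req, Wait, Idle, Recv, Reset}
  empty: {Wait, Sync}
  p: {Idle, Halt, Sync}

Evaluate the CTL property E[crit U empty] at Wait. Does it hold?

E[crit U empty]: least fixpoint, start Z0 = Sat(empty) = {Wait, Sync}, add states in Sat(crit) with some successor in Z. Z1 = {Wait, Idle, Recv, Sync, Reset}; Z2 = {Req, Wait, Idle, Recv, Sync, Reset}; fixed.
Sat(E[crit U empty]) = {Req, Wait, Idle, Recv, Sync, Reset}
Wait ∈ Sat(E[crit U empty]) = {Req, Wait, Idle, Recv, Sync, Reset}, so the formula holds at Wait.

Yes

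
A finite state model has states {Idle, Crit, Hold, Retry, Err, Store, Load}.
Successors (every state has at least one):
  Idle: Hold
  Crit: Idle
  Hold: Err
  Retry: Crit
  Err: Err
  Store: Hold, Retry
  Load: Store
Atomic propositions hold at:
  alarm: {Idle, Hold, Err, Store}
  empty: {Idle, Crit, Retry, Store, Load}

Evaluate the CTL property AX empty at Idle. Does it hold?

Sat(AX empty) = {s : every successor in {Idle, Crit, Retry, Store, Load}} = {Crit, Retry, Load}
Idle ∉ Sat(AX empty) = {Crit, Retry, Load}, so the formula does not hold at Idle.

No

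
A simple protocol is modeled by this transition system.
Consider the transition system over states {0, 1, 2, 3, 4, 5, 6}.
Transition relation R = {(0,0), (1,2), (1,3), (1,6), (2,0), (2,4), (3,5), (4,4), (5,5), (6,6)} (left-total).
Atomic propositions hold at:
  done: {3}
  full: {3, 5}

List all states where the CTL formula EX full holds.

{1, 3, 5}

Sat(EX full) = {s : some successor in {3, 5}} = {1, 3, 5}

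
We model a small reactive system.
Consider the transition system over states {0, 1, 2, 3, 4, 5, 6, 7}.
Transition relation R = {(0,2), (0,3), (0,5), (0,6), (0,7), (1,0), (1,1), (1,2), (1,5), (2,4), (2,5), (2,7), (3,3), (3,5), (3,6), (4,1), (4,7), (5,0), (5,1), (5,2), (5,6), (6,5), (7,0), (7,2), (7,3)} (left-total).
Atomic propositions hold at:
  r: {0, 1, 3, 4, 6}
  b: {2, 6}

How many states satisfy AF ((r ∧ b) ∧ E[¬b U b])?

1

Sat(r ∧ b) = {6}
Sat(¬b) = {0, 1, 3, 4, 5, 7}
E[¬b U b]: least fixpoint, start Z0 = Sat(b) = {2, 6}, add states in Sat(¬b) with some successor in Z. Z1 = {0, 1, 2, 3, 5, 6, 7}; Z2 = {0, 1, 2, 3, 4, 5, 6, 7}; fixed.
Sat(E[¬b U b]) = {0, 1, 2, 3, 4, 5, 6, 7}
Sat((r ∧ b) ∧ E[¬b U b]) = {6}
AF ((r ∧ b) ∧ E[¬b U b]): least fixpoint, start Z0 = {6}, add states with every successor in Z. Already a fixed point.
Sat(AF ((r ∧ b) ∧ E[¬b U b])) = {6}
|Sat(AF ((r ∧ b) ∧ E[¬b U b]))| = |{6}| = 1.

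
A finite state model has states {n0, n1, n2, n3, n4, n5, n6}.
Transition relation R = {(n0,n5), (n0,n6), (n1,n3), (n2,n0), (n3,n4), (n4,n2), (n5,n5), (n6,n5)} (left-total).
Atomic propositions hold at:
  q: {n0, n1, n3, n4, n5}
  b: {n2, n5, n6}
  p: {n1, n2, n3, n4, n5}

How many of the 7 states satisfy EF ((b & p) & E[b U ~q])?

Sat(b & p) = {n2, n5}
Sat(~q) = {n2, n6}
E[b U ~q]: least fixpoint, start Z0 = Sat(~q) = {n2, n6}, add states in Sat(b) with some successor in Z. Already a fixed point.
Sat(E[b U ~q]) = {n2, n6}
Sat((b & p) & E[b U ~q]) = {n2}
EF ((b & p) & E[b U ~q]): least fixpoint, start Z0 = {n2}, add states with some successor in Z. Z1 = {n2, n4}; Z2 = {n2, n3, n4}; Z3 = {n1, n2, n3, n4}; fixed.
Sat(EF ((b & p) & E[b U ~q])) = {n1, n2, n3, n4}
|Sat(EF ((b & p) & E[b U ~q]))| = |{n1, n2, n3, n4}| = 4.

4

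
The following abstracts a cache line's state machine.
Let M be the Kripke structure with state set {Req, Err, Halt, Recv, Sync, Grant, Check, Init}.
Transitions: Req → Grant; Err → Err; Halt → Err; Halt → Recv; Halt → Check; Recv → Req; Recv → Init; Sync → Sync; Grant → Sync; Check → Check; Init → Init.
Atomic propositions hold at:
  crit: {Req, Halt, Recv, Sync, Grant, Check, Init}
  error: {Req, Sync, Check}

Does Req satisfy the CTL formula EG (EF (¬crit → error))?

Sat(¬crit) = {Err}
Sat(¬crit → error) = {Req, Halt, Recv, Sync, Grant, Check, Init}
EF (¬crit → error): least fixpoint, start Z0 = {Req, Halt, Recv, Sync, Grant, Check, Init}, add states with some successor in Z. Already a fixed point.
Sat(EF (¬crit → error)) = {Req, Halt, Recv, Sync, Grant, Check, Init}
EG (EF (¬crit → error)): greatest fixpoint, start Z0 = {Req, Halt, Recv, Sync, Grant, Check, Init}, keep only states in Sat with some successor in Z. Already a fixed point.
Sat(EG (EF (¬crit → error))) = {Req, Halt, Recv, Sync, Grant, Check, Init}
Req ∈ Sat(EG (EF (¬crit → error))) = {Req, Halt, Recv, Sync, Grant, Check, Init}, so the formula holds at Req.

Yes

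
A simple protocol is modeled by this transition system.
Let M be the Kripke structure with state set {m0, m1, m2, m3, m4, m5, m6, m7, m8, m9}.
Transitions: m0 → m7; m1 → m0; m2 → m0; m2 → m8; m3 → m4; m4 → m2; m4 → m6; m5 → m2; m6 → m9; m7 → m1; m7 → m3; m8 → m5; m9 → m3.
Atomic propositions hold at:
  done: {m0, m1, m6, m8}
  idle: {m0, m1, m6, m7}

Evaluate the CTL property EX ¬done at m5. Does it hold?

Sat(¬done) = {m2, m3, m4, m5, m7, m9}
Sat(EX ¬done) = {s : some successor in {m2, m3, m4, m5, m7, m9}} = {m0, m3, m4, m5, m6, m7, m8, m9}
m5 ∈ Sat(EX ¬done) = {m0, m3, m4, m5, m6, m7, m8, m9}, so the formula holds at m5.

Yes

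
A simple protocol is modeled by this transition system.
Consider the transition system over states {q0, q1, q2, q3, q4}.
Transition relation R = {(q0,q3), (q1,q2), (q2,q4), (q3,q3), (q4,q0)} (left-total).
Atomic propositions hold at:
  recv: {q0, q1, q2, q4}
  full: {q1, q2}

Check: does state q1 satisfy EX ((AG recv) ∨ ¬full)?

No

AG recv: greatest fixpoint, start Z0 = {q0, q1, q2, q4}, keep only states in Sat with every successor in Z. Z1 = {q1, q2, q4}; Z2 = {q1, q2}; Z3 = {q1}; Z4 = ∅; fixed.
Sat(AG recv) = ∅
Sat(¬full) = {q0, q3, q4}
Sat((AG recv) ∨ ¬full) = {q0, q3, q4}
Sat(EX ((AG recv) ∨ ¬full)) = {s : some successor in {q0, q3, q4}} = {q0, q2, q3, q4}
q1 ∉ Sat(EX ((AG recv) ∨ ¬full)) = {q0, q2, q3, q4}, so the formula does not hold at q1.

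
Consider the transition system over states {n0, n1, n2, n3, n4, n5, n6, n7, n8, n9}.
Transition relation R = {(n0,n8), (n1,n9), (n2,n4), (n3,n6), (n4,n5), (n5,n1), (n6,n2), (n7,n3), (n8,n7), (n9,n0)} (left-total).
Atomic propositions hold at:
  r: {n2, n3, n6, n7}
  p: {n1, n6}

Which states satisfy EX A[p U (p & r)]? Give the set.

Sat(p & r) = {n6}
A[p U (p & r)]: least fixpoint, start Z0 = Sat((p & r)) = {n6}, add states in Sat(p) with every successor in Z. Already a fixed point.
Sat(A[p U (p & r)]) = {n6}
Sat(EX A[p U (p & r)]) = {s : some successor in {n6}} = {n3}

{n3}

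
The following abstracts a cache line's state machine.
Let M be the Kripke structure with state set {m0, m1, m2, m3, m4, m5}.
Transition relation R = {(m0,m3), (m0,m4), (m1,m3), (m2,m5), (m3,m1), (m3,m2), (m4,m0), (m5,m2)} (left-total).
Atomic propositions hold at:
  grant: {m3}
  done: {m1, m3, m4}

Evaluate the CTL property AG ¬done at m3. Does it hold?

Sat(¬done) = {m0, m2, m5}
AG ¬done: greatest fixpoint, start Z0 = {m0, m2, m5}, keep only states in Sat with every successor in Z. Z1 = {m2, m5}; fixed.
Sat(AG ¬done) = {m2, m5}
m3 ∉ Sat(AG ¬done) = {m2, m5}, so the formula does not hold at m3.

No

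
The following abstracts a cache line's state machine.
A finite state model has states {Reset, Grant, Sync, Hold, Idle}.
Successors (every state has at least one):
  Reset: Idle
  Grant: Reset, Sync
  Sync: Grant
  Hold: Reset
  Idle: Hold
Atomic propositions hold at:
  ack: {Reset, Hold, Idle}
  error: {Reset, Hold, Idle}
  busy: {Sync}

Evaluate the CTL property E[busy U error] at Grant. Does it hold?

E[busy U error]: least fixpoint, start Z0 = Sat(error) = {Reset, Hold, Idle}, add states in Sat(busy) with some successor in Z. Already a fixed point.
Sat(E[busy U error]) = {Reset, Hold, Idle}
Grant ∉ Sat(E[busy U error]) = {Reset, Hold, Idle}, so the formula does not hold at Grant.

No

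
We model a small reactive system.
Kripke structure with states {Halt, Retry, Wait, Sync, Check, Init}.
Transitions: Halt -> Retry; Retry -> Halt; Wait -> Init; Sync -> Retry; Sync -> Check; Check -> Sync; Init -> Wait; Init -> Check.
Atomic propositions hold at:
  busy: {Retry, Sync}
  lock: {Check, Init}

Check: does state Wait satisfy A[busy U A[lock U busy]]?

No

A[lock U busy]: least fixpoint, start Z0 = Sat(busy) = {Retry, Sync}, add states in Sat(lock) with every successor in Z. Z1 = {Retry, Sync, Check}; fixed.
Sat(A[lock U busy]) = {Retry, Sync, Check}
A[busy U A[lock U busy]]: least fixpoint, start Z0 = Sat(A[lock U busy]) = {Retry, Sync, Check}, add states in Sat(busy) with every successor in Z. Already a fixed point.
Sat(A[busy U A[lock U busy]]) = {Retry, Sync, Check}
Wait ∉ Sat(A[busy U A[lock U busy]]) = {Retry, Sync, Check}, so the formula does not hold at Wait.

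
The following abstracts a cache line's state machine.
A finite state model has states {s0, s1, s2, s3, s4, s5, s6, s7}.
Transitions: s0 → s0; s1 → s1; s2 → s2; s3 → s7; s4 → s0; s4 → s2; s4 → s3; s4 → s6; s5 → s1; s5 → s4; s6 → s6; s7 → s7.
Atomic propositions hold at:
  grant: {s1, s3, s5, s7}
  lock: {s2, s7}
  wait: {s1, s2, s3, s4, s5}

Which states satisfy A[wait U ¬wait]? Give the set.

{s0, s3, s6, s7}

Sat(¬wait) = {s0, s6, s7}
A[wait U ¬wait]: least fixpoint, start Z0 = Sat(¬wait) = {s0, s6, s7}, add states in Sat(wait) with every successor in Z. Z1 = {s0, s3, s6, s7}; fixed.
Sat(A[wait U ¬wait]) = {s0, s3, s6, s7}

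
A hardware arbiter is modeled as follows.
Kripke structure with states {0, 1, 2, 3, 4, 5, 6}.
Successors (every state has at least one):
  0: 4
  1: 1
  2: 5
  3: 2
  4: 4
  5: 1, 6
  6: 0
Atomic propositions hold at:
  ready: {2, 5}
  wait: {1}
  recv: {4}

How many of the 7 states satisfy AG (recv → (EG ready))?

1

EG ready: greatest fixpoint, start Z0 = {2, 5}, keep only states in Sat with some successor in Z. Z1 = {2}; Z2 = ∅; fixed.
Sat(EG ready) = ∅
Sat(recv → (EG ready)) = {0, 1, 2, 3, 5, 6}
AG (recv → (EG ready)): greatest fixpoint, start Z0 = {0, 1, 2, 3, 5, 6}, keep only states in Sat with every successor in Z. Z1 = {1, 2, 3, 5, 6}; Z2 = {1, 2, 3, 5}; Z3 = {1, 2, 3}; Z4 = {1, 3}; Z5 = {1}; fixed.
Sat(AG (recv → (EG ready))) = {1}
|Sat(AG (recv → (EG ready)))| = |{1}| = 1.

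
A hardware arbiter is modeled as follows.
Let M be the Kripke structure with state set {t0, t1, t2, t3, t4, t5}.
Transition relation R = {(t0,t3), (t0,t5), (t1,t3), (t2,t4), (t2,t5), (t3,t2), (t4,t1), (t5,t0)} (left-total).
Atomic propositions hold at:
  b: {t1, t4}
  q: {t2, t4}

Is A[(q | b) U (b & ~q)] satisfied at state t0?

Sat(q | b) = {t1, t2, t4}
Sat(~q) = {t0, t1, t3, t5}
Sat(b & ~q) = {t1}
A[(q | b) U (b & ~q)]: least fixpoint, start Z0 = Sat((b & ~q)) = {t1}, add states in Sat(q | b) with every successor in Z. Z1 = {t1, t4}; fixed.
Sat(A[(q | b) U (b & ~q)]) = {t1, t4}
t0 ∉ Sat(A[(q | b) U (b & ~q)]) = {t1, t4}, so the formula does not hold at t0.

No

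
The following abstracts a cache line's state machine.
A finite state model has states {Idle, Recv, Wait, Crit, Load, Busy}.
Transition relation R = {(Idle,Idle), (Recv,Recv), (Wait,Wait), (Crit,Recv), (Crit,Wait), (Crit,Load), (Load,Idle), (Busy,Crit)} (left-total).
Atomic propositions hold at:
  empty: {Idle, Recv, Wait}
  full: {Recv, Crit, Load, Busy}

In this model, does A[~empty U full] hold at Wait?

Sat(~empty) = {Crit, Load, Busy}
A[~empty U full]: least fixpoint, start Z0 = Sat(full) = {Recv, Crit, Load, Busy}, add states in Sat(~empty) with every successor in Z. Already a fixed point.
Sat(A[~empty U full]) = {Recv, Crit, Load, Busy}
Wait ∉ Sat(A[~empty U full]) = {Recv, Crit, Load, Busy}, so the formula does not hold at Wait.

No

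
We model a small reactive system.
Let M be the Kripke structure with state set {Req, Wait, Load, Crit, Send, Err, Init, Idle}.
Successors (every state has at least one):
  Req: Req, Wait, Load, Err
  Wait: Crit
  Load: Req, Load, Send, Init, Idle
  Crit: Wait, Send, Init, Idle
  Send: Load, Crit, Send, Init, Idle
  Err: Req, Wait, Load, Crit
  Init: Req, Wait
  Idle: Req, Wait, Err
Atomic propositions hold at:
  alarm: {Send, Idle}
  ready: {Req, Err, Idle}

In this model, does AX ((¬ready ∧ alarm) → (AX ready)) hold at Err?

Yes

Sat(¬ready) = {Wait, Load, Crit, Send, Init}
Sat(¬ready ∧ alarm) = {Send}
Sat(AX ready) = {s : every successor in {Req, Err, Idle}} = ∅
Sat((¬ready ∧ alarm) → (AX ready)) = {Req, Wait, Load, Crit, Err, Init, Idle}
Sat(AX ((¬ready ∧ alarm) → (AX ready))) = {s : every successor in {Req, Wait, Load, Crit, Err, Init, Idle}} = {Req, Wait, Err, Init, Idle}
Err ∈ Sat(AX ((¬ready ∧ alarm) → (AX ready))) = {Req, Wait, Err, Init, Idle}, so the formula holds at Err.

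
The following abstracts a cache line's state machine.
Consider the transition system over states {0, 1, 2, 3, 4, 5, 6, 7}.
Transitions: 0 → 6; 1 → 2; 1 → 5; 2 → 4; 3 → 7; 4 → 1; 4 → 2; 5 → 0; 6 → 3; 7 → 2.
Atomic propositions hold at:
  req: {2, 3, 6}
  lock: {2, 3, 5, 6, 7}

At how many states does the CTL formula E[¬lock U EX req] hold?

5

Sat(¬lock) = {0, 1, 4}
Sat(EX req) = {s : some successor in {2, 3, 6}} = {0, 1, 4, 6, 7}
E[¬lock U EX req]: least fixpoint, start Z0 = Sat(EX req) = {0, 1, 4, 6, 7}, add states in Sat(¬lock) with some successor in Z. Already a fixed point.
Sat(E[¬lock U EX req]) = {0, 1, 4, 6, 7}
|Sat(E[¬lock U EX req])| = |{0, 1, 4, 6, 7}| = 5.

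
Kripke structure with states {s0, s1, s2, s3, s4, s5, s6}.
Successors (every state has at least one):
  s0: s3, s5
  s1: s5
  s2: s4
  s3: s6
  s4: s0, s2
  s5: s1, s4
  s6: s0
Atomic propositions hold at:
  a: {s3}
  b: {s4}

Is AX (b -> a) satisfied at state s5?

Sat(b -> a) = {s0, s1, s2, s3, s5, s6}
Sat(AX (b -> a)) = {s : every successor in {s0, s1, s2, s3, s5, s6}} = {s0, s1, s3, s4, s6}
s5 ∉ Sat(AX (b -> a)) = {s0, s1, s3, s4, s6}, so the formula does not hold at s5.

No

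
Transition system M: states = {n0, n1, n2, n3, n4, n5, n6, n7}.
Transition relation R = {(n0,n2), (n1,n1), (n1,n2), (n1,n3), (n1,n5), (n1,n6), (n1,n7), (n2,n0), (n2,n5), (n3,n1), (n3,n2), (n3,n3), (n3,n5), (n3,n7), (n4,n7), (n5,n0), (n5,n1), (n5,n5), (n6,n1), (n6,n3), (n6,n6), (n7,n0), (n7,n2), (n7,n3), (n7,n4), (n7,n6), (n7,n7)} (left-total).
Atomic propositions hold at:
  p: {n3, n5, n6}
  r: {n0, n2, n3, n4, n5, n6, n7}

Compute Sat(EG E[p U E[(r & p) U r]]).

{n0, n2, n3, n4, n5, n6, n7}

Sat(r & p) = {n3, n5, n6}
E[(r & p) U r]: least fixpoint, start Z0 = Sat(r) = {n0, n2, n3, n4, n5, n6, n7}, add states in Sat(r & p) with some successor in Z. Already a fixed point.
Sat(E[(r & p) U r]) = {n0, n2, n3, n4, n5, n6, n7}
E[p U E[(r & p) U r]]: least fixpoint, start Z0 = Sat(E[(r & p) U r]) = {n0, n2, n3, n4, n5, n6, n7}, add states in Sat(p) with some successor in Z. Already a fixed point.
Sat(E[p U E[(r & p) U r]]) = {n0, n2, n3, n4, n5, n6, n7}
EG E[p U E[(r & p) U r]]: greatest fixpoint, start Z0 = {n0, n2, n3, n4, n5, n6, n7}, keep only states in Sat with some successor in Z. Already a fixed point.
Sat(EG E[p U E[(r & p) U r]]) = {n0, n2, n3, n4, n5, n6, n7}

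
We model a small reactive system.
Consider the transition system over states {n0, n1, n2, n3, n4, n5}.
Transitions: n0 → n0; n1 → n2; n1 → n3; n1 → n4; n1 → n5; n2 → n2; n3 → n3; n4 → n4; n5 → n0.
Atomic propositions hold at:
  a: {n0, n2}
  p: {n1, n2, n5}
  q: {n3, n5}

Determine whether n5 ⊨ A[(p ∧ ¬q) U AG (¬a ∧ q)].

Sat(¬q) = {n0, n1, n2, n4}
Sat(p ∧ ¬q) = {n1, n2}
Sat(¬a) = {n1, n3, n4, n5}
Sat(¬a ∧ q) = {n3, n5}
AG (¬a ∧ q): greatest fixpoint, start Z0 = {n3, n5}, keep only states in Sat with every successor in Z. Z1 = {n3}; fixed.
Sat(AG (¬a ∧ q)) = {n3}
A[(p ∧ ¬q) U AG (¬a ∧ q)]: least fixpoint, start Z0 = Sat(AG (¬a ∧ q)) = {n3}, add states in Sat(p ∧ ¬q) with every successor in Z. Already a fixed point.
Sat(A[(p ∧ ¬q) U AG (¬a ∧ q)]) = {n3}
n5 ∉ Sat(A[(p ∧ ¬q) U AG (¬a ∧ q)]) = {n3}, so the formula does not hold at n5.

No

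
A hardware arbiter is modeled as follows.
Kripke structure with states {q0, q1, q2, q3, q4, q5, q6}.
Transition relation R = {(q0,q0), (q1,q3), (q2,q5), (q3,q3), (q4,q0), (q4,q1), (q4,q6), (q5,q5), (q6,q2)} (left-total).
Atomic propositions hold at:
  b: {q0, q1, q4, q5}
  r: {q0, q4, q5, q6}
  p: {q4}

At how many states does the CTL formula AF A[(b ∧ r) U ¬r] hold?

Sat(b ∧ r) = {q0, q4, q5}
Sat(¬r) = {q1, q2, q3}
A[(b ∧ r) U ¬r]: least fixpoint, start Z0 = Sat(¬r) = {q1, q2, q3}, add states in Sat(b ∧ r) with every successor in Z. Already a fixed point.
Sat(A[(b ∧ r) U ¬r]) = {q1, q2, q3}
AF A[(b ∧ r) U ¬r]: least fixpoint, start Z0 = {q1, q2, q3}, add states with every successor in Z. Z1 = {q1, q2, q3, q6}; fixed.
Sat(AF A[(b ∧ r) U ¬r]) = {q1, q2, q3, q6}
|Sat(AF A[(b ∧ r) U ¬r])| = |{q1, q2, q3, q6}| = 4.

4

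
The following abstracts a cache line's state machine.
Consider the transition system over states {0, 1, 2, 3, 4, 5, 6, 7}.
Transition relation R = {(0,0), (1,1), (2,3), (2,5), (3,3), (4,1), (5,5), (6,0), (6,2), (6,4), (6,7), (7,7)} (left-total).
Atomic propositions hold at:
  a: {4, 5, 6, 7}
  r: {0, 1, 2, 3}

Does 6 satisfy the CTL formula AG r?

AG r: greatest fixpoint, start Z0 = {0, 1, 2, 3}, keep only states in Sat with every successor in Z. Z1 = {0, 1, 3}; fixed.
Sat(AG r) = {0, 1, 3}
6 ∉ Sat(AG r) = {0, 1, 3}, so the formula does not hold at 6.

No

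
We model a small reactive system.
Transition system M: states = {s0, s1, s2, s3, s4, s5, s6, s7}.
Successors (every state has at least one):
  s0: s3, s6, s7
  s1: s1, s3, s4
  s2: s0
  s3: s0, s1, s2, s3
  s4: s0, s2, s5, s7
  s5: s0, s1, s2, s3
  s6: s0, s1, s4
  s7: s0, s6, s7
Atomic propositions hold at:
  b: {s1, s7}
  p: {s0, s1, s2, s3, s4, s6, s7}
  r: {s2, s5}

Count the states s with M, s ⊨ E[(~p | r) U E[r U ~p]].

1

Sat(~p) = {s5}
Sat(~p | r) = {s2, s5}
E[r U ~p]: least fixpoint, start Z0 = Sat(~p) = {s5}, add states in Sat(r) with some successor in Z. Already a fixed point.
Sat(E[r U ~p]) = {s5}
E[(~p | r) U E[r U ~p]]: least fixpoint, start Z0 = Sat(E[r U ~p]) = {s5}, add states in Sat(~p | r) with some successor in Z. Already a fixed point.
Sat(E[(~p | r) U E[r U ~p]]) = {s5}
|Sat(E[(~p | r) U E[r U ~p]])| = |{s5}| = 1.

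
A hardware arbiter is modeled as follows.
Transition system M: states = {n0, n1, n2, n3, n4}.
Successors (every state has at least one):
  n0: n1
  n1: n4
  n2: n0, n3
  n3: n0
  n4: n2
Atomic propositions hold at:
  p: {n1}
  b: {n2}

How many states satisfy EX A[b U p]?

A[b U p]: least fixpoint, start Z0 = Sat(p) = {n1}, add states in Sat(b) with every successor in Z. Already a fixed point.
Sat(A[b U p]) = {n1}
Sat(EX A[b U p]) = {s : some successor in {n1}} = {n0}
|Sat(EX A[b U p])| = |{n0}| = 1.

1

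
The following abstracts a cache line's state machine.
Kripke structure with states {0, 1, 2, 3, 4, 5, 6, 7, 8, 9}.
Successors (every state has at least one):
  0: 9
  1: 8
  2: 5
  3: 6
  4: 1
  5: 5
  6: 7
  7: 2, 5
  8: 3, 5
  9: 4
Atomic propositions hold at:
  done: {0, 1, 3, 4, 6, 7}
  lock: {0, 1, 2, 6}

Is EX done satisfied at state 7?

No

Sat(EX done) = {s : some successor in {0, 1, 3, 4, 6, 7}} = {3, 4, 6, 8, 9}
7 ∉ Sat(EX done) = {3, 4, 6, 8, 9}, so the formula does not hold at 7.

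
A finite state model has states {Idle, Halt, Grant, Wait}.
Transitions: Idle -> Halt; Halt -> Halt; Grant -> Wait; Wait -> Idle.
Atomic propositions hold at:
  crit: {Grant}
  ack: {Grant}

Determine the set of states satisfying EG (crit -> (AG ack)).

AG ack: greatest fixpoint, start Z0 = {Grant}, keep only states in Sat with every successor in Z. Z1 = ∅; fixed.
Sat(AG ack) = ∅
Sat(crit -> (AG ack)) = {Idle, Halt, Wait}
EG (crit -> (AG ack)): greatest fixpoint, start Z0 = {Idle, Halt, Wait}, keep only states in Sat with some successor in Z. Already a fixed point.
Sat(EG (crit -> (AG ack))) = {Idle, Halt, Wait}

{Idle, Halt, Wait}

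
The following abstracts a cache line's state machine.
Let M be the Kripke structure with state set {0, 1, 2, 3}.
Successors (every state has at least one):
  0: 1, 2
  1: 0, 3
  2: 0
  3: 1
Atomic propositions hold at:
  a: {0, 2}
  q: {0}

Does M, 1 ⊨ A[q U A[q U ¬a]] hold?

Yes

Sat(¬a) = {1, 3}
A[q U ¬a]: least fixpoint, start Z0 = Sat(¬a) = {1, 3}, add states in Sat(q) with every successor in Z. Already a fixed point.
Sat(A[q U ¬a]) = {1, 3}
A[q U A[q U ¬a]]: least fixpoint, start Z0 = Sat(A[q U ¬a]) = {1, 3}, add states in Sat(q) with every successor in Z. Already a fixed point.
Sat(A[q U A[q U ¬a]]) = {1, 3}
1 ∈ Sat(A[q U A[q U ¬a]]) = {1, 3}, so the formula holds at 1.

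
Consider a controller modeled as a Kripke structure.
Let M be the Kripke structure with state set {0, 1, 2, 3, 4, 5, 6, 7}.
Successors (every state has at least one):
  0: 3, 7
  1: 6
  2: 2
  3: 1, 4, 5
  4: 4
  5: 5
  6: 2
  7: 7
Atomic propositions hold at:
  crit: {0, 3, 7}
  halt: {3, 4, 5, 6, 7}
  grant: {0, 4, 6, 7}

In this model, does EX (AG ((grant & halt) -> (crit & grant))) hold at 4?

Sat(grant & halt) = {4, 6, 7}
Sat(crit & grant) = {0, 7}
Sat((grant & halt) -> (crit & grant)) = {0, 1, 2, 3, 5, 7}
AG ((grant & halt) -> (crit & grant)): greatest fixpoint, start Z0 = {0, 1, 2, 3, 5, 7}, keep only states in Sat with every successor in Z. Z1 = {0, 2, 5, 7}; Z2 = {2, 5, 7}; fixed.
Sat(AG ((grant & halt) -> (crit & grant))) = {2, 5, 7}
Sat(EX (AG ((grant & halt) -> (crit & grant)))) = {s : some successor in {2, 5, 7}} = {0, 2, 3, 5, 6, 7}
4 ∉ Sat(EX (AG ((grant & halt) -> (crit & grant)))) = {0, 2, 3, 5, 6, 7}, so the formula does not hold at 4.

No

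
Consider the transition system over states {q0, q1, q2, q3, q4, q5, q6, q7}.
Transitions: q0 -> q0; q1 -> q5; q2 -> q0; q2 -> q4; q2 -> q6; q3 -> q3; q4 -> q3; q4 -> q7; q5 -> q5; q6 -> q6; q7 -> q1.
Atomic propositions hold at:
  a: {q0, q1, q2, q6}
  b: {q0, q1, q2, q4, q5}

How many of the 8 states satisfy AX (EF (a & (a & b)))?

Sat(a & b) = {q0, q1, q2}
Sat(a & (a & b)) = {q0, q1, q2}
EF (a & (a & b)): least fixpoint, start Z0 = {q0, q1, q2}, add states with some successor in Z. Z1 = {q0, q1, q2, q7}; Z2 = {q0, q1, q2, q4, q7}; fixed.
Sat(EF (a & (a & b))) = {q0, q1, q2, q4, q7}
Sat(AX (EF (a & (a & b)))) = {s : every successor in {q0, q1, q2, q4, q7}} = {q0, q7}
|Sat(AX (EF (a & (a & b))))| = |{q0, q7}| = 2.

2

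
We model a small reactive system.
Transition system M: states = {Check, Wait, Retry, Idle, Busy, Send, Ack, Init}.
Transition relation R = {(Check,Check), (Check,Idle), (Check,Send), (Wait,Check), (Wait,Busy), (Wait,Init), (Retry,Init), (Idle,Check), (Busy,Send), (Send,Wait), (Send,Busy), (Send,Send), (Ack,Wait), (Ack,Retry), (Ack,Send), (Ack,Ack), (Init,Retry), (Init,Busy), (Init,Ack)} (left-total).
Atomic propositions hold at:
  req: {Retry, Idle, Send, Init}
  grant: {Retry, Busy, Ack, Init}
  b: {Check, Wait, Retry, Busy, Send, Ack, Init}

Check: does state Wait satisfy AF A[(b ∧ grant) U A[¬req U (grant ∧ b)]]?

Sat(b ∧ grant) = {Retry, Busy, Ack, Init}
Sat(¬req) = {Check, Wait, Busy, Ack}
Sat(grant ∧ b) = {Retry, Busy, Ack, Init}
A[¬req U (grant ∧ b)]: least fixpoint, start Z0 = Sat((grant ∧ b)) = {Retry, Busy, Ack, Init}, add states in Sat(¬req) with every successor in Z. Already a fixed point.
Sat(A[¬req U (grant ∧ b)]) = {Retry, Busy, Ack, Init}
A[(b ∧ grant) U A[¬req U (grant ∧ b)]]: least fixpoint, start Z0 = Sat(A[¬req U (grant ∧ b)]) = {Retry, Busy, Ack, Init}, add states in Sat(b ∧ grant) with every successor in Z. Already a fixed point.
Sat(A[(b ∧ grant) U A[¬req U (grant ∧ b)]]) = {Retry, Busy, Ack, Init}
AF A[(b ∧ grant) U A[¬req U (grant ∧ b)]]: least fixpoint, start Z0 = {Retry, Busy, Ack, Init}, add states with every successor in Z. Already a fixed point.
Sat(AF A[(b ∧ grant) U A[¬req U (grant ∧ b)]]) = {Retry, Busy, Ack, Init}
Wait ∉ Sat(AF A[(b ∧ grant) U A[¬req U (grant ∧ b)]]) = {Retry, Busy, Ack, Init}, so the formula does not hold at Wait.

No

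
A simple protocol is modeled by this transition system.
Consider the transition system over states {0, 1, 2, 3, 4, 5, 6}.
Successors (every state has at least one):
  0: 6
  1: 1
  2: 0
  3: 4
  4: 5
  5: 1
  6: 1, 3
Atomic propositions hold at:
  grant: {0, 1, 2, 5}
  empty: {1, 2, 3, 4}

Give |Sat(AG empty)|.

1

AG empty: greatest fixpoint, start Z0 = {1, 2, 3, 4}, keep only states in Sat with every successor in Z. Z1 = {1, 3}; Z2 = {1}; fixed.
Sat(AG empty) = {1}
|Sat(AG empty)| = |{1}| = 1.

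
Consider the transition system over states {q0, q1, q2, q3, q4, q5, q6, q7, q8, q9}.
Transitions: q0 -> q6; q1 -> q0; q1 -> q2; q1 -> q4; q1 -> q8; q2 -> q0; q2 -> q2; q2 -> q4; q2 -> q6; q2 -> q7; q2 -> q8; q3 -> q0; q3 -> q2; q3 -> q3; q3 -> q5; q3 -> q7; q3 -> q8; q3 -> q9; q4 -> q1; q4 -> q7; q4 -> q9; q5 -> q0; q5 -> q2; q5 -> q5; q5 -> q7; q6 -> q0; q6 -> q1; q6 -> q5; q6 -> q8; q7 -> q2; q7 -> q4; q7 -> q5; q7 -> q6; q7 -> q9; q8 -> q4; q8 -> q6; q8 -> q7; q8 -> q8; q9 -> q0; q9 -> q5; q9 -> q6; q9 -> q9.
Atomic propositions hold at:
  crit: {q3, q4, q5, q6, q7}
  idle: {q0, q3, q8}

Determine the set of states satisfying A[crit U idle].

{q0, q3, q8}

A[crit U idle]: least fixpoint, start Z0 = Sat(idle) = {q0, q3, q8}, add states in Sat(crit) with every successor in Z. Already a fixed point.
Sat(A[crit U idle]) = {q0, q3, q8}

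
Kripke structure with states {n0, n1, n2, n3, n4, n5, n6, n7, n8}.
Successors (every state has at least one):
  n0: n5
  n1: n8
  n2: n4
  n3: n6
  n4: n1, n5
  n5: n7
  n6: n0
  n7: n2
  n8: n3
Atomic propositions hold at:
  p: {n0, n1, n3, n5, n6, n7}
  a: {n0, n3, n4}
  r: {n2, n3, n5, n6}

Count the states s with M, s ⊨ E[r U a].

E[r U a]: least fixpoint, start Z0 = Sat(a) = {n0, n3, n4}, add states in Sat(r) with some successor in Z. Z1 = {n0, n2, n3, n4, n6}; fixed.
Sat(E[r U a]) = {n0, n2, n3, n4, n6}
|Sat(E[r U a])| = |{n0, n2, n3, n4, n6}| = 5.

5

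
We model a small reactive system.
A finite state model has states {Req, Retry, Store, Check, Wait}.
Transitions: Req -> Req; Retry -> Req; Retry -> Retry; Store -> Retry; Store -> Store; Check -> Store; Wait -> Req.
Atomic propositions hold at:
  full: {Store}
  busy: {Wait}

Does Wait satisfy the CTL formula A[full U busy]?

A[full U busy]: least fixpoint, start Z0 = Sat(busy) = {Wait}, add states in Sat(full) with every successor in Z. Already a fixed point.
Sat(A[full U busy]) = {Wait}
Wait ∈ Sat(A[full U busy]) = {Wait}, so the formula holds at Wait.

Yes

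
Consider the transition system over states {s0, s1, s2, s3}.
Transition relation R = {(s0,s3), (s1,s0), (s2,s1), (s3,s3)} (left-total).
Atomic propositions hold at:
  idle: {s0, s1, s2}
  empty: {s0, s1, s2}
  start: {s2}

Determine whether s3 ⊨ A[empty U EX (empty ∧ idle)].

No

Sat(empty ∧ idle) = {s0, s1, s2}
Sat(EX (empty ∧ idle)) = {s : some successor in {s0, s1, s2}} = {s1, s2}
A[empty U EX (empty ∧ idle)]: least fixpoint, start Z0 = Sat(EX (empty ∧ idle)) = {s1, s2}, add states in Sat(empty) with every successor in Z. Already a fixed point.
Sat(A[empty U EX (empty ∧ idle)]) = {s1, s2}
s3 ∉ Sat(A[empty U EX (empty ∧ idle)]) = {s1, s2}, so the formula does not hold at s3.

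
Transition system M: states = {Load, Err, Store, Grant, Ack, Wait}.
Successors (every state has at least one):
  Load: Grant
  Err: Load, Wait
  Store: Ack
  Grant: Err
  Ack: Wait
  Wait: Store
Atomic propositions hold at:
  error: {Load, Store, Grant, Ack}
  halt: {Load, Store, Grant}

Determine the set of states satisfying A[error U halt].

{Load, Store, Grant}

A[error U halt]: least fixpoint, start Z0 = Sat(halt) = {Load, Store, Grant}, add states in Sat(error) with every successor in Z. Already a fixed point.
Sat(A[error U halt]) = {Load, Store, Grant}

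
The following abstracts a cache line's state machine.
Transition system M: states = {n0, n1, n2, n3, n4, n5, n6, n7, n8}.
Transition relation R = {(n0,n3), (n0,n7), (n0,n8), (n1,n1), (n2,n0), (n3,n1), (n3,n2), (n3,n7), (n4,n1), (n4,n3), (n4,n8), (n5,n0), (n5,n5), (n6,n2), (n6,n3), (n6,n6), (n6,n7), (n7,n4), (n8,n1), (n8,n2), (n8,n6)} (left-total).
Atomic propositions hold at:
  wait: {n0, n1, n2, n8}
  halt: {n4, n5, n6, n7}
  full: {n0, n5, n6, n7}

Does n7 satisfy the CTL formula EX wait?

Sat(EX wait) = {s : some successor in {n0, n1, n2, n8}} = {n0, n1, n2, n3, n4, n5, n6, n8}
n7 ∉ Sat(EX wait) = {n0, n1, n2, n3, n4, n5, n6, n8}, so the formula does not hold at n7.

No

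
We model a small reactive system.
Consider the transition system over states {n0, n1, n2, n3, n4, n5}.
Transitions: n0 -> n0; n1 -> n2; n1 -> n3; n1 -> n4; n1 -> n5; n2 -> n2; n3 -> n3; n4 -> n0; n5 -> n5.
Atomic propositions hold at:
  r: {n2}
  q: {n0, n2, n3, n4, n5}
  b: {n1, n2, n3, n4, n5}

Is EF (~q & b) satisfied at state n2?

No

Sat(~q) = {n1}
Sat(~q & b) = {n1}
EF (~q & b): least fixpoint, start Z0 = {n1}, add states with some successor in Z. Already a fixed point.
Sat(EF (~q & b)) = {n1}
n2 ∉ Sat(EF (~q & b)) = {n1}, so the formula does not hold at n2.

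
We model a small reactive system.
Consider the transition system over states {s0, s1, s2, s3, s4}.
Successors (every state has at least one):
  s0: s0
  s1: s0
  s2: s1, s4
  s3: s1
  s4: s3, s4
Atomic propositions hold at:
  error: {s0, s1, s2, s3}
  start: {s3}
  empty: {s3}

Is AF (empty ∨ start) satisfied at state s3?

Sat(empty ∨ start) = {s3}
AF (empty ∨ start): least fixpoint, start Z0 = {s3}, add states with every successor in Z. Already a fixed point.
Sat(AF (empty ∨ start)) = {s3}
s3 ∈ Sat(AF (empty ∨ start)) = {s3}, so the formula holds at s3.

Yes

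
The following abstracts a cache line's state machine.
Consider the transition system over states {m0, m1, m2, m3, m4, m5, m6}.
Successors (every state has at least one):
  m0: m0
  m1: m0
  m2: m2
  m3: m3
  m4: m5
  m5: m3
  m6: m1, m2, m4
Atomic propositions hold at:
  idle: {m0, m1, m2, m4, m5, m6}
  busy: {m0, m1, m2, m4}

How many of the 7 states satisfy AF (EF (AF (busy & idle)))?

Sat(busy & idle) = {m0, m1, m2, m4}
AF (busy & idle): least fixpoint, start Z0 = {m0, m1, m2, m4}, add states with every successor in Z. Z1 = {m0, m1, m2, m4, m6}; fixed.
Sat(AF (busy & idle)) = {m0, m1, m2, m4, m6}
EF (AF (busy & idle)): least fixpoint, start Z0 = {m0, m1, m2, m4, m6}, add states with some successor in Z. Already a fixed point.
Sat(EF (AF (busy & idle))) = {m0, m1, m2, m4, m6}
AF (EF (AF (busy & idle))): least fixpoint, start Z0 = {m0, m1, m2, m4, m6}, add states with every successor in Z. Already a fixed point.
Sat(AF (EF (AF (busy & idle)))) = {m0, m1, m2, m4, m6}
|Sat(AF (EF (AF (busy & idle))))| = |{m0, m1, m2, m4, m6}| = 5.

5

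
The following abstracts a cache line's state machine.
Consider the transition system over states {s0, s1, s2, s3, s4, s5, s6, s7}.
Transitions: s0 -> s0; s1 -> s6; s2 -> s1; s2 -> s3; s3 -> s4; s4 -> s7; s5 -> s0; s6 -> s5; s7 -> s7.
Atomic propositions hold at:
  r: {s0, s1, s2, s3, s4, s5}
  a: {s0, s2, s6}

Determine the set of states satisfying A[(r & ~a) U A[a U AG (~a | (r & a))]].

Sat(~a) = {s1, s3, s4, s5, s7}
Sat(r & ~a) = {s1, s3, s4, s5}
Sat(r & a) = {s0, s2}
Sat(~a | (r & a)) = {s0, s1, s2, s3, s4, s5, s7}
AG (~a | (r & a)): greatest fixpoint, start Z0 = {s0, s1, s2, s3, s4, s5, s7}, keep only states in Sat with every successor in Z. Z1 = {s0, s2, s3, s4, s5, s7}; Z2 = {s0, s3, s4, s5, s7}; fixed.
Sat(AG (~a | (r & a))) = {s0, s3, s4, s5, s7}
A[a U AG (~a | (r & a))]: least fixpoint, start Z0 = Sat(AG (~a | (r & a))) = {s0, s3, s4, s5, s7}, add states in Sat(a) with every successor in Z. Z1 = {s0, s3, s4, s5, s6, s7}; fixed.
Sat(A[a U AG (~a | (r & a))]) = {s0, s3, s4, s5, s6, s7}
A[(r & ~a) U A[a U AG (~a | (r & a))]]: least fixpoint, start Z0 = Sat(A[a U AG (~a | (r & a))]) = {s0, s3, s4, s5, s6, s7}, add states in Sat(r & ~a) with every successor in Z. Z1 = {s0, s1, s3, s4, s5, s6, s7}; fixed.
Sat(A[(r & ~a) U A[a U AG (~a | (r & a))]]) = {s0, s1, s3, s4, s5, s6, s7}

{s0, s1, s3, s4, s5, s6, s7}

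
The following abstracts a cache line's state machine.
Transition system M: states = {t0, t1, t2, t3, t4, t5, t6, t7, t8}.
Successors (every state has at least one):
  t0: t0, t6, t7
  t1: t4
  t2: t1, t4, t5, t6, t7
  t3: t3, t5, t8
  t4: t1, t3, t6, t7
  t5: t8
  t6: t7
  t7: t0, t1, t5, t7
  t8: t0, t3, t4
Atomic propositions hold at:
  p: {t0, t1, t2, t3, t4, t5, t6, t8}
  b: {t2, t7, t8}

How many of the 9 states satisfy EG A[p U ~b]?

6

Sat(~b) = {t0, t1, t3, t4, t5, t6}
A[p U ~b]: least fixpoint, start Z0 = Sat(~b) = {t0, t1, t3, t4, t5, t6}, add states in Sat(p) with every successor in Z. Z1 = {t0, t1, t3, t4, t5, t6, t8}; fixed.
Sat(A[p U ~b]) = {t0, t1, t3, t4, t5, t6, t8}
EG A[p U ~b]: greatest fixpoint, start Z0 = {t0, t1, t3, t4, t5, t6, t8}, keep only states in Sat with some successor in Z. Z1 = {t0, t1, t3, t4, t5, t8}; fixed.
Sat(EG A[p U ~b]) = {t0, t1, t3, t4, t5, t8}
|Sat(EG A[p U ~b])| = |{t0, t1, t3, t4, t5, t8}| = 6.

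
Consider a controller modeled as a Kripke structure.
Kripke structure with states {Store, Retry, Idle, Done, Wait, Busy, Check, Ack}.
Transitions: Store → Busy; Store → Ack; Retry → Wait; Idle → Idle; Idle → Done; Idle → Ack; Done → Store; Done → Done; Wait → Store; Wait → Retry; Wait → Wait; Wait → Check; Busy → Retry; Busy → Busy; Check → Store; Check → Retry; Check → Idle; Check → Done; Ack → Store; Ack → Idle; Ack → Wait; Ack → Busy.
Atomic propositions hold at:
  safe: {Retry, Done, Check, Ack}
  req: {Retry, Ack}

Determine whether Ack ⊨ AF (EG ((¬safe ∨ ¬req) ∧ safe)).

No

Sat(¬safe) = {Store, Idle, Wait, Busy}
Sat(¬req) = {Store, Idle, Done, Wait, Busy, Check}
Sat(¬safe ∨ ¬req) = {Store, Idle, Done, Wait, Busy, Check}
Sat((¬safe ∨ ¬req) ∧ safe) = {Done, Check}
EG ((¬safe ∨ ¬req) ∧ safe): greatest fixpoint, start Z0 = {Done, Check}, keep only states in Sat with some successor in Z. Already a fixed point.
Sat(EG ((¬safe ∨ ¬req) ∧ safe)) = {Done, Check}
AF (EG ((¬safe ∨ ¬req) ∧ safe)): least fixpoint, start Z0 = {Done, Check}, add states with every successor in Z. Already a fixed point.
Sat(AF (EG ((¬safe ∨ ¬req) ∧ safe))) = {Done, Check}
Ack ∉ Sat(AF (EG ((¬safe ∨ ¬req) ∧ safe))) = {Done, Check}, so the formula does not hold at Ack.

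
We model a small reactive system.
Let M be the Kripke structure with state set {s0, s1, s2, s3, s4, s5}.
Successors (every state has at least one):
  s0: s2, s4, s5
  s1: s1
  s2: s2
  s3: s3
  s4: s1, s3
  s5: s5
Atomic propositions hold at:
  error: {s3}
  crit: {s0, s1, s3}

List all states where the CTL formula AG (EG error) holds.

{s3}

EG error: greatest fixpoint, start Z0 = {s3}, keep only states in Sat with some successor in Z. Already a fixed point.
Sat(EG error) = {s3}
AG (EG error): greatest fixpoint, start Z0 = {s3}, keep only states in Sat with every successor in Z. Already a fixed point.
Sat(AG (EG error)) = {s3}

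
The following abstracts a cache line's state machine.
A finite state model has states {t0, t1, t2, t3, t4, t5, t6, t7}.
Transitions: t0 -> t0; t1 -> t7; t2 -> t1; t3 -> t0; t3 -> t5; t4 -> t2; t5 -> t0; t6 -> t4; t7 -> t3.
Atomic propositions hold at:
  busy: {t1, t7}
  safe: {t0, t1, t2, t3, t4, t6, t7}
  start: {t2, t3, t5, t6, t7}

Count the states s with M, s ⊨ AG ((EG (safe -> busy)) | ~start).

Sat(safe -> busy) = {t1, t5, t7}
EG (safe -> busy): greatest fixpoint, start Z0 = {t1, t5, t7}, keep only states in Sat with some successor in Z. Z1 = {t1}; Z2 = ∅; fixed.
Sat(EG (safe -> busy)) = ∅
Sat(~start) = {t0, t1, t4}
Sat((EG (safe -> busy)) | ~start) = {t0, t1, t4}
AG ((EG (safe -> busy)) | ~start): greatest fixpoint, start Z0 = {t0, t1, t4}, keep only states in Sat with every successor in Z. Z1 = {t0}; fixed.
Sat(AG ((EG (safe -> busy)) | ~start)) = {t0}
|Sat(AG ((EG (safe -> busy)) | ~start))| = |{t0}| = 1.

1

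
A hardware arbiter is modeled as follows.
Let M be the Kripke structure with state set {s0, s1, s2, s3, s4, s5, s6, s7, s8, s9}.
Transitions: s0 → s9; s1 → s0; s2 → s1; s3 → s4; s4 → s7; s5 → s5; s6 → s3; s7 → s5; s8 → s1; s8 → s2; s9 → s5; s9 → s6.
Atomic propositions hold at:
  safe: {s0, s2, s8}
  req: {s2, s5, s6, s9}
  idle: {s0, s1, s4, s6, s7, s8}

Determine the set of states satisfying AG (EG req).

{s5}

EG req: greatest fixpoint, start Z0 = {s2, s5, s6, s9}, keep only states in Sat with some successor in Z. Z1 = {s5, s9}; fixed.
Sat(EG req) = {s5, s9}
AG (EG req): greatest fixpoint, start Z0 = {s5, s9}, keep only states in Sat with every successor in Z. Z1 = {s5}; fixed.
Sat(AG (EG req)) = {s5}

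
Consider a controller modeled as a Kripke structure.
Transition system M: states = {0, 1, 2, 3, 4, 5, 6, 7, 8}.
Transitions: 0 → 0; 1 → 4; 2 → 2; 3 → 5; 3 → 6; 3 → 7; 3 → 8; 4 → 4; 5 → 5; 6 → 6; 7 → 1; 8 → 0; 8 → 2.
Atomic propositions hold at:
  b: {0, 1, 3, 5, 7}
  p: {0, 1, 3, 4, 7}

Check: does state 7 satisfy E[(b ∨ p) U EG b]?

No

Sat(b ∨ p) = {0, 1, 3, 4, 5, 7}
EG b: greatest fixpoint, start Z0 = {0, 1, 3, 5, 7}, keep only states in Sat with some successor in Z. Z1 = {0, 3, 5, 7}; Z2 = {0, 3, 5}; fixed.
Sat(EG b) = {0, 3, 5}
E[(b ∨ p) U EG b]: least fixpoint, start Z0 = Sat(EG b) = {0, 3, 5}, add states in Sat(b ∨ p) with some successor in Z. Already a fixed point.
Sat(E[(b ∨ p) U EG b]) = {0, 3, 5}
7 ∉ Sat(E[(b ∨ p) U EG b]) = {0, 3, 5}, so the formula does not hold at 7.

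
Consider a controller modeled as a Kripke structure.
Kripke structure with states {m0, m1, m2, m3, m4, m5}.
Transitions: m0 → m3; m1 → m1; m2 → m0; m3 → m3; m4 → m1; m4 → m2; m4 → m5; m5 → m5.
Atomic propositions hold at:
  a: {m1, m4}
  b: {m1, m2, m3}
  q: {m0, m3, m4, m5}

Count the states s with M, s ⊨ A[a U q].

A[a U q]: least fixpoint, start Z0 = Sat(q) = {m0, m3, m4, m5}, add states in Sat(a) with every successor in Z. Already a fixed point.
Sat(A[a U q]) = {m0, m3, m4, m5}
|Sat(A[a U q])| = |{m0, m3, m4, m5}| = 4.

4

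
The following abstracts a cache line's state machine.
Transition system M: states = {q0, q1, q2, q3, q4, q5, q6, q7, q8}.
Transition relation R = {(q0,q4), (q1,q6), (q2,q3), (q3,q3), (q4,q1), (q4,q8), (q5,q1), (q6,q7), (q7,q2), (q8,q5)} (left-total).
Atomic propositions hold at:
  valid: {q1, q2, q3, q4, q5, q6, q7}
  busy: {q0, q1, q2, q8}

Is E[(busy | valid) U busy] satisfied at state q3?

Sat(busy | valid) = {q0, q1, q2, q3, q4, q5, q6, q7, q8}
E[(busy | valid) U busy]: least fixpoint, start Z0 = Sat(busy) = {q0, q1, q2, q8}, add states in Sat(busy | valid) with some successor in Z. Z1 = {q0, q1, q2, q4, q5, q7, q8}; Z2 = {q0, q1, q2, q4, q5, q6, q7, q8}; fixed.
Sat(E[(busy | valid) U busy]) = {q0, q1, q2, q4, q5, q6, q7, q8}
q3 ∉ Sat(E[(busy | valid) U busy]) = {q0, q1, q2, q4, q5, q6, q7, q8}, so the formula does not hold at q3.

No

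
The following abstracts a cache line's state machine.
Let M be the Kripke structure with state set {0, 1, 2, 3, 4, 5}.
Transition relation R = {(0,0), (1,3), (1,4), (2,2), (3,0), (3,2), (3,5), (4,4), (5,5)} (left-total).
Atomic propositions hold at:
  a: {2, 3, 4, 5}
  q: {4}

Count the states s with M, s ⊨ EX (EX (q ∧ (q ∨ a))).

Sat(q ∨ a) = {2, 3, 4, 5}
Sat(q ∧ (q ∨ a)) = {4}
Sat(EX (q ∧ (q ∨ a))) = {s : some successor in {4}} = {1, 4}
Sat(EX (EX (q ∧ (q ∨ a)))) = {s : some successor in {1, 4}} = {1, 4}
|Sat(EX (EX (q ∧ (q ∨ a))))| = |{1, 4}| = 2.

2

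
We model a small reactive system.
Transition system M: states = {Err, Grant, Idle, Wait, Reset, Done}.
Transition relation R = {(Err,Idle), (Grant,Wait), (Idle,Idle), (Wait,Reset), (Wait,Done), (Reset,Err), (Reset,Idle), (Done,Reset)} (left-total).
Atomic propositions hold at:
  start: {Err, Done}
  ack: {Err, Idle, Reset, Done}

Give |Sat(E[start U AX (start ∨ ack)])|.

5

Sat(start ∨ ack) = {Err, Idle, Reset, Done}
Sat(AX (start ∨ ack)) = {s : every successor in {Err, Idle, Reset, Done}} = {Err, Idle, Wait, Reset, Done}
E[start U AX (start ∨ ack)]: least fixpoint, start Z0 = Sat(AX (start ∨ ack)) = {Err, Idle, Wait, Reset, Done}, add states in Sat(start) with some successor in Z. Already a fixed point.
Sat(E[start U AX (start ∨ ack)]) = {Err, Idle, Wait, Reset, Done}
|Sat(E[start U AX (start ∨ ack)])| = |{Err, Idle, Wait, Reset, Done}| = 5.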